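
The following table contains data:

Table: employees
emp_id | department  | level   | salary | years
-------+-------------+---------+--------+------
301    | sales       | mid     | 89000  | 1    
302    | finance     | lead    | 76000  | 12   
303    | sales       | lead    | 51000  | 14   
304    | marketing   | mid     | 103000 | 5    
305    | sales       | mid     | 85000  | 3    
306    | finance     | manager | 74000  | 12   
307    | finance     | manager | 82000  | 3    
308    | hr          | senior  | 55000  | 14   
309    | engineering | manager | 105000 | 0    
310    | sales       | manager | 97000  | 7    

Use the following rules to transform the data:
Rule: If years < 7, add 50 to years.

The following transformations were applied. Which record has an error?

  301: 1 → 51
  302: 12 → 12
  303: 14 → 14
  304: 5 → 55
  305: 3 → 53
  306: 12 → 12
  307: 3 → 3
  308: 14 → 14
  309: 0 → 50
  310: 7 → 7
Record 307 has an error. The correct transformed value should be 53, not 3.

Step 1: Check each record against the rule
Step 2: Record 307 has years = 3
Step 3: Since 3 < 7, the bonus should have been applied
Step 4: Correct value = 53, but claimed value = 3
Conclusion: Record 307 has the error.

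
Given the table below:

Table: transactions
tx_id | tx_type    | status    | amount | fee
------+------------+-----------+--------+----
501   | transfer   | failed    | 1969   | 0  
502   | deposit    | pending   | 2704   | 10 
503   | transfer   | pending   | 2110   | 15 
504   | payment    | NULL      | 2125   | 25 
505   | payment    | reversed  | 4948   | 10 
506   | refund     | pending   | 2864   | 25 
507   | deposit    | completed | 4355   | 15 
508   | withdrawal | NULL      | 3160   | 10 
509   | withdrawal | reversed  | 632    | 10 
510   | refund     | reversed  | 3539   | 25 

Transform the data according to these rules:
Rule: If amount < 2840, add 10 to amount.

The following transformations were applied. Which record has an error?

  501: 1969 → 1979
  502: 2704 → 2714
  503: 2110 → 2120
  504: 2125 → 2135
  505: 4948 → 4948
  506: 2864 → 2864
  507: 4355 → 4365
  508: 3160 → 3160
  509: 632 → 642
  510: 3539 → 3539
Record 507 has an error. The correct transformed value should be 4355, not 4365.

Step 1: Check each record against the rule
Step 2: Record 507 has amount = 4355
Step 3: Since 4355 >= 2840, the bonus should not have been applied
Step 4: Correct value = 4355, but claimed value = 4365
Conclusion: Record 507 has the error.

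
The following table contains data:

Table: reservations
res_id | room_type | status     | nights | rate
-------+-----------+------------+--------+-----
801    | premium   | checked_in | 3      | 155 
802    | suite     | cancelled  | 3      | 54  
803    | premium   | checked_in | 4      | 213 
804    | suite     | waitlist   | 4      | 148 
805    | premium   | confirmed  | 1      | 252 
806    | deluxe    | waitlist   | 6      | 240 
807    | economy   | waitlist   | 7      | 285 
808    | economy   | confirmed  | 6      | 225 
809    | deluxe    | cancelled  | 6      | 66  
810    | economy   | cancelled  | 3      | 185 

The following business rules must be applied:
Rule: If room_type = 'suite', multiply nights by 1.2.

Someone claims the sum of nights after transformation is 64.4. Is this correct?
No, the correct result is 44.4.

Step 1: Calculate the correct sum after transformation
Step 2: Apply multiplier 1.2 to records where room_type = 'suite'
Step 3: Correct result = 44.4
Step 4: Claimed result = 64.4
Step 5: 44.4 ≠ 64.4
Conclusion: The claimed result is incorrect. The correct answer is 44.4.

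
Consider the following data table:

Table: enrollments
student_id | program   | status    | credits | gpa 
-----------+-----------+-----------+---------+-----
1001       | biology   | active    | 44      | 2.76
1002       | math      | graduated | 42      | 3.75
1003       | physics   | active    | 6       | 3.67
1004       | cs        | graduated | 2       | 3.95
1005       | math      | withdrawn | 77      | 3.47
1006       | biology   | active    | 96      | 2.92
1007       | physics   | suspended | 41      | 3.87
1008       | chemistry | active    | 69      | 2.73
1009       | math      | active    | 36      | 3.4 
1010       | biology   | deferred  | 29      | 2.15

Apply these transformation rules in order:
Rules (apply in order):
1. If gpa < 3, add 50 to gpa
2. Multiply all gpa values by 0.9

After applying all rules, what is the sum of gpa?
209.4

Step 1: Apply Rule 1 - Add 50 to records with gpa < 3
  - 4 records affected: 10.56 + (4 × 50) = 210.56
  - Unaffected records: 22.11
  - Sum after Rule 1: 232.67
Step 2: Apply Rule 2 - Multiply all by 0.9
  - 232.67 × 0.9 = 209.4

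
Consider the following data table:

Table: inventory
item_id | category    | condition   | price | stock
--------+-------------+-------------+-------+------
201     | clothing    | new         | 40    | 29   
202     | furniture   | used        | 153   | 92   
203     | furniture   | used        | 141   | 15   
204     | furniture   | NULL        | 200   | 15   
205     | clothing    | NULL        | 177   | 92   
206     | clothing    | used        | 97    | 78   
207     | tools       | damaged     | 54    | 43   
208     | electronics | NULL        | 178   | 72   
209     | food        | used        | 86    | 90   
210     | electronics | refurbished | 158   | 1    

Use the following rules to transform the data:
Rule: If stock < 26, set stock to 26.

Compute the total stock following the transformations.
574

Step 1: 3 records have stock < 26
Step 2: These records originally summed to 31
Step 3: After setting to minimum: 3 × 26 = 78
Step 4: Unaffected records sum: 496
Step 5: Final sum = 78 + 496 = 574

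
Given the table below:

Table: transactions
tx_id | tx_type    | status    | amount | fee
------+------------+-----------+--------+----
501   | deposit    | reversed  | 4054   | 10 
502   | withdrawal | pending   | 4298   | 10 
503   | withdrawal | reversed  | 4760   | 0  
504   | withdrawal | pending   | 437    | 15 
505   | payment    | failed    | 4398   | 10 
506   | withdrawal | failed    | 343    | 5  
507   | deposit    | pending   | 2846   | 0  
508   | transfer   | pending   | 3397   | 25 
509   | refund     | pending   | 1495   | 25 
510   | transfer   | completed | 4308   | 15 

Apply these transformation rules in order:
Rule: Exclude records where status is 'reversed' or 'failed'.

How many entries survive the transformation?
6

Step 1: Count records to exclude
  - 2 (reversed) + 2 (failed) = 4 records
Step 2: Total records: 10
Step 3: Remaining = 10 - 4 = 6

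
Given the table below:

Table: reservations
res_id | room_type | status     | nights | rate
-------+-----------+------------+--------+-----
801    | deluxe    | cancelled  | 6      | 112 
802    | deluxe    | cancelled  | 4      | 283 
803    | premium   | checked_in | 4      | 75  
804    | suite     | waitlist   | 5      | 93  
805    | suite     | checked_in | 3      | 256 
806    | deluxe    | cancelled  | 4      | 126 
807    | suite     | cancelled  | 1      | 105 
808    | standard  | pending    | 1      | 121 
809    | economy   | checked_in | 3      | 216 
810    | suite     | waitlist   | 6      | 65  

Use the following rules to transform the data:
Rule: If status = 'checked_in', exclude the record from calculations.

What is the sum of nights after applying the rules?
27

Step 1: Identify records where status = 'checked_in'
Step 2: The excluded records sum to 10
Step 3: Original total nights = 37
Step 4: Remaining total = 37 - 10 = 27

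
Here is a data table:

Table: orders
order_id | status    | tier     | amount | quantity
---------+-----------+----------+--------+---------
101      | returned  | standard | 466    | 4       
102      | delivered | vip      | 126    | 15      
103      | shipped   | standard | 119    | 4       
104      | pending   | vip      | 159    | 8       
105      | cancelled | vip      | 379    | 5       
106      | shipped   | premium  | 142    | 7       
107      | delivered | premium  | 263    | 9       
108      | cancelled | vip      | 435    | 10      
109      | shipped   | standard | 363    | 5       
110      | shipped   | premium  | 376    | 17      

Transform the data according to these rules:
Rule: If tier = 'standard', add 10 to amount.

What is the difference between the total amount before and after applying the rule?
30

Step 1: Original sum of amount = 2828
Step 2: 3 records have tier = 'standard'
Step 3: Each affected record changes by 10
Step 4: Total change = 3 × 10 = 30
Step 5: New sum = 2828 + 30 = 2858
Step 6: Difference = |2858 - 2828| = 30
        (Sum increased by 30)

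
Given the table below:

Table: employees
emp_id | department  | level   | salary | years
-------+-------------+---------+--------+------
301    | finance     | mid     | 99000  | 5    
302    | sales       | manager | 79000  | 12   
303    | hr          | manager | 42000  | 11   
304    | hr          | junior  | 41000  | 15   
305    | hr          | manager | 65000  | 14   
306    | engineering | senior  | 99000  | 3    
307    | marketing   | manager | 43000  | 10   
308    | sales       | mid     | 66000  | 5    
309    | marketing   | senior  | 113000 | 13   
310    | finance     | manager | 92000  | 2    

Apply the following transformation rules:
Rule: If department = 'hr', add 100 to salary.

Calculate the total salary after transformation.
739300

Step 1: Count records where department = 'hr': 3
Step 2: Total bonus added: 3 × 100 = 300
Step 3: Original sum of salary: 739000
Step 4: Final sum = 739000 + 300 = 739300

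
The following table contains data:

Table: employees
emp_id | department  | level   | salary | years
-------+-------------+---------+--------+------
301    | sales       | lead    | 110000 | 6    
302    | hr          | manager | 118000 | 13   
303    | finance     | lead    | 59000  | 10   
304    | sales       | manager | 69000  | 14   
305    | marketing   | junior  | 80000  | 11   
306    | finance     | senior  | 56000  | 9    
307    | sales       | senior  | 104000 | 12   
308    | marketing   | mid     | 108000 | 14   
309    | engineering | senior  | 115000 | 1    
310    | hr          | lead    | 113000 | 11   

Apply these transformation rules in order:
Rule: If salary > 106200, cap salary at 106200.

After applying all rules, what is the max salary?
106200

Step 1: Original maximum salary = 118000
Step 2: Apply cap at 106200
Step 3: 5 records had salary > 106200 and were capped
Step 4: Maximum after transformation = 106200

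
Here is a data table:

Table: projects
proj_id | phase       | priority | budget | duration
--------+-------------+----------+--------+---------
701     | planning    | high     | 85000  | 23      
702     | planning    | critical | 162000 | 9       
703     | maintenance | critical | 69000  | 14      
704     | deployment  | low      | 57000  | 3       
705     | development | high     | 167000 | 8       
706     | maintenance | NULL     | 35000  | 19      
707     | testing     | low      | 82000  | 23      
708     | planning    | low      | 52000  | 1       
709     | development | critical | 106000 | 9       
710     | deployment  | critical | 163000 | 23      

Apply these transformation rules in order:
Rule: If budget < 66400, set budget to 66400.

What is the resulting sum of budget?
1033200

Step 1: 3 records have budget < 66400
Step 2: These records originally summed to 144000
Step 3: After setting to minimum: 3 × 66400 = 199200
Step 4: Unaffected records sum: 834000
Step 5: Final sum = 199200 + 834000 = 1033200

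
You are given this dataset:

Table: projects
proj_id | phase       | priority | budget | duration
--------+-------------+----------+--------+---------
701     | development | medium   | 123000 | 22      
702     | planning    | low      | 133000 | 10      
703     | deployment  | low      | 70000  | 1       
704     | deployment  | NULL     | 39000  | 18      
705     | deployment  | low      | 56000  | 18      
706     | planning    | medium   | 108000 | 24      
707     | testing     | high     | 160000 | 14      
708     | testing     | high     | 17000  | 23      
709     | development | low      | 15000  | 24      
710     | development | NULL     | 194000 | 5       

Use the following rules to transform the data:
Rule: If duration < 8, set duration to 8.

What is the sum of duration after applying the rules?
169

Step 1: 2 records have duration < 8
Step 2: These records originally summed to 6
Step 3: After setting to minimum: 2 × 8 = 16
Step 4: Unaffected records sum: 153
Step 5: Final sum = 16 + 153 = 169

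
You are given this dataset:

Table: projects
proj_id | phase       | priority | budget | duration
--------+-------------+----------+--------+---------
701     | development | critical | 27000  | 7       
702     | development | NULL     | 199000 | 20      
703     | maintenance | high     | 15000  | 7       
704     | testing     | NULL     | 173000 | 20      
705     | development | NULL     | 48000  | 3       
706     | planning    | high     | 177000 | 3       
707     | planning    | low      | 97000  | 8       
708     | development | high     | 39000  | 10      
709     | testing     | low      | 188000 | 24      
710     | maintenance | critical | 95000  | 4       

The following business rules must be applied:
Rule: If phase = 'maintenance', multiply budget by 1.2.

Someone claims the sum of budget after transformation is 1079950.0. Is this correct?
No, the correct result is 1080000.0.

Step 1: Calculate the correct sum after transformation
Step 2: Apply multiplier 1.2 to records where phase = 'maintenance'
Step 3: Correct result = 1080000.0
Step 4: Claimed result = 1079950.0
Step 5: 1080000.0 ≠ 1079950.0
Conclusion: The claimed result is incorrect. The correct answer is 1080000.0.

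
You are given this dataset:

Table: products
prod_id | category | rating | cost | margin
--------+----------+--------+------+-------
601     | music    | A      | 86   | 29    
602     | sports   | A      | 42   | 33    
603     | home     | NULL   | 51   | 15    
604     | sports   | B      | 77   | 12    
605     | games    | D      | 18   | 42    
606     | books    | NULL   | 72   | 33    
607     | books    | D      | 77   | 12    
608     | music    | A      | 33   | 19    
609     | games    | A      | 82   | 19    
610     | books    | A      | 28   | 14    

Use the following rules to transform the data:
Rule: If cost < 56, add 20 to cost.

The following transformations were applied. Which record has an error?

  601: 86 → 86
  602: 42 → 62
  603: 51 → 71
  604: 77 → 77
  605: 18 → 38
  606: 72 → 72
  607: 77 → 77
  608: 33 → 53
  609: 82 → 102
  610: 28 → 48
Record 609 has an error. The correct transformed value should be 82, not 102.

Step 1: Check each record against the rule
Step 2: Record 609 has cost = 82
Step 3: Since 82 >= 56, the bonus should not have been applied
Step 4: Correct value = 82, but claimed value = 102
Conclusion: Record 609 has the error.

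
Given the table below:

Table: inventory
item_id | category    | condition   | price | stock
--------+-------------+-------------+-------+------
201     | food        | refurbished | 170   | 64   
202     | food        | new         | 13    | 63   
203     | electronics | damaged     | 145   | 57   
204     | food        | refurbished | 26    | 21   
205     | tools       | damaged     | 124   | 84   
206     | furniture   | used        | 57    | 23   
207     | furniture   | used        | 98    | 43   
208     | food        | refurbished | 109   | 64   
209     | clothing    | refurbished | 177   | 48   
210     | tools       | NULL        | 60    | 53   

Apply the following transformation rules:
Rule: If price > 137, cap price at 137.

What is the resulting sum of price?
898

Step 1: 3 records have price > 137
Step 2: These records originally summed to 492
Step 3: After capping: 3 × 137 = 411
Step 4: Unaffected records sum: 487
Step 5: Final sum = 411 + 487 = 898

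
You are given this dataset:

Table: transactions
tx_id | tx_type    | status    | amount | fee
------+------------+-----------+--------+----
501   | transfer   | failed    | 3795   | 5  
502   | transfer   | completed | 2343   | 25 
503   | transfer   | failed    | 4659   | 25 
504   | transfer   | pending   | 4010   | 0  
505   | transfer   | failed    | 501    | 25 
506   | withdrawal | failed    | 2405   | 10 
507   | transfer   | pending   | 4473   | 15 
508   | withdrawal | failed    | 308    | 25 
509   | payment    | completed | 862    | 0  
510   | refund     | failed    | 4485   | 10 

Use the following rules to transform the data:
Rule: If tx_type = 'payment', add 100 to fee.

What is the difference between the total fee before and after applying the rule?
100

Step 1: Original sum of fee = 140
Step 2: 1 records have tx_type = 'payment'
Step 3: Each affected record changes by 100
Step 4: Total change = 1 × 100 = 100
Step 5: New sum = 140 + 100 = 240
Step 6: Difference = |240 - 140| = 100
        (Sum increased by 100)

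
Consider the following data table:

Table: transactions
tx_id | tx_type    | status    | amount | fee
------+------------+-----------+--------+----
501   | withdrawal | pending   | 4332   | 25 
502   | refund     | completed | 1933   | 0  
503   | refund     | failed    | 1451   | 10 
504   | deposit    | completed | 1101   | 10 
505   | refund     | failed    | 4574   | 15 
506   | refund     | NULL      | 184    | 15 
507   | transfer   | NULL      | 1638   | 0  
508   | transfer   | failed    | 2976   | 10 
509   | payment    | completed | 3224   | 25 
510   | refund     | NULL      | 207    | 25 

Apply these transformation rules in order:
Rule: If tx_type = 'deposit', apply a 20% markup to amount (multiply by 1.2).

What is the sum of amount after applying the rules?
21840.2

Step 1: Records with tx_type = 'deposit' have total amount = 1101
Step 2: Apply multiplier: 1101 × 1.2 = 1321.2
Step 3: Other records total: 20519
Step 4: Final sum = 1321.2 + 20519 = 21840.2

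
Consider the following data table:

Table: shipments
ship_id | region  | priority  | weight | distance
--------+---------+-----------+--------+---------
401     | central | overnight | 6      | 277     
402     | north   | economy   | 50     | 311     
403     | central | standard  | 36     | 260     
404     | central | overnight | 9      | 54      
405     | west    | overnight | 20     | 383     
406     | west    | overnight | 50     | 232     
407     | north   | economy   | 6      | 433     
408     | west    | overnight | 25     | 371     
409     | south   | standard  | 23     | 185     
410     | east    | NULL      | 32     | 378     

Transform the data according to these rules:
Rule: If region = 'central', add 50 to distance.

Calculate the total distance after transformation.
3034

Step 1: Count records where region = 'central': 3
Step 2: Total bonus added: 3 × 50 = 150
Step 3: Original sum of distance: 2884
Step 4: Final sum = 2884 + 150 = 3034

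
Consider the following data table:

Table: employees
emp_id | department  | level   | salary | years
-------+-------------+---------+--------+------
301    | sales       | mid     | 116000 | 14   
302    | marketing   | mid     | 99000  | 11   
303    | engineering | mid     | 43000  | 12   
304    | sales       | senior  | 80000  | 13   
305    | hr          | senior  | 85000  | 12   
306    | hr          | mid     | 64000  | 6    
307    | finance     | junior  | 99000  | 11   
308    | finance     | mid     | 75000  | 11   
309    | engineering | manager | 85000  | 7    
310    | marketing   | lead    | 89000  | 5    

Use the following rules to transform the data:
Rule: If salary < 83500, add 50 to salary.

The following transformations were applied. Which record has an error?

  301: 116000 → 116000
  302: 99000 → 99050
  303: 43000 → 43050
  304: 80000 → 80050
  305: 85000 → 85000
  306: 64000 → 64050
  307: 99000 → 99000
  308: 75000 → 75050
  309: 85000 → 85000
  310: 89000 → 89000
Record 302 has an error. The correct transformed value should be 99000, not 99050.

Step 1: Check each record against the rule
Step 2: Record 302 has salary = 99000
Step 3: Since 99000 >= 83500, the bonus should not have been applied
Step 4: Correct value = 99000, but claimed value = 99050
Conclusion: Record 302 has the error.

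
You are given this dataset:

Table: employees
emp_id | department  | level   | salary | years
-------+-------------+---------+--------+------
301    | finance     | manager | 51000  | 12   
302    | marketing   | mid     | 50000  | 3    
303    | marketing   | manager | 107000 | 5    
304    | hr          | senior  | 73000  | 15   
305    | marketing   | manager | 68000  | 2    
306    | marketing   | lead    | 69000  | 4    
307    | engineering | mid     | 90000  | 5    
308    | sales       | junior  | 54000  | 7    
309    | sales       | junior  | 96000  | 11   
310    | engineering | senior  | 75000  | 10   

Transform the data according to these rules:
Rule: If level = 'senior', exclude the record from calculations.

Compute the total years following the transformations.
49

Step 1: Identify records where level = 'senior'
Step 2: The excluded records sum to 25
Step 3: Original total years = 74
Step 4: Remaining total = 74 - 25 = 49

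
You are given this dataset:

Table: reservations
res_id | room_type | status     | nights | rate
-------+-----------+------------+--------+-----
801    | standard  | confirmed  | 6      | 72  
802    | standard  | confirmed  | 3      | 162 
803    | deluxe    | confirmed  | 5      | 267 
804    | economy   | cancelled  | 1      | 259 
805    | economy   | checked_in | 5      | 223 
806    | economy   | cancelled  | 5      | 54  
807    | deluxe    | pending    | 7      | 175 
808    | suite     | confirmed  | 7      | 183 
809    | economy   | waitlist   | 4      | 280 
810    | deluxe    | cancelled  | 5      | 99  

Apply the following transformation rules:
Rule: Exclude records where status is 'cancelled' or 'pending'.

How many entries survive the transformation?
6

Step 1: Count records to exclude
  - 3 (cancelled) + 1 (pending) = 4 records
Step 2: Total records: 10
Step 3: Remaining = 10 - 4 = 6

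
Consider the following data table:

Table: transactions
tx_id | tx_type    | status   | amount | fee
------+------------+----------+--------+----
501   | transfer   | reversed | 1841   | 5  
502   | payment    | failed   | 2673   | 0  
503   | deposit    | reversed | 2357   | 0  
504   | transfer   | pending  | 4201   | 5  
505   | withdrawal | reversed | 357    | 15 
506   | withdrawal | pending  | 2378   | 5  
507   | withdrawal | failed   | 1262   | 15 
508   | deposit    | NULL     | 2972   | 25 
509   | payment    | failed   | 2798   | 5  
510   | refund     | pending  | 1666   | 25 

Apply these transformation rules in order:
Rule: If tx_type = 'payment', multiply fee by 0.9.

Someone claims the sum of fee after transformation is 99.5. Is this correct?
Yes, the result is correct.

Step 1: Calculate the correct sum after transformation
Step 2: Apply multiplier 0.9 to records where tx_type = 'payment'
Step 3: Correct result = 99.5
Step 4: Claimed result = 99.5
Step 5: 99.5 = 99.5 ✓
Conclusion: The claimed result is correct.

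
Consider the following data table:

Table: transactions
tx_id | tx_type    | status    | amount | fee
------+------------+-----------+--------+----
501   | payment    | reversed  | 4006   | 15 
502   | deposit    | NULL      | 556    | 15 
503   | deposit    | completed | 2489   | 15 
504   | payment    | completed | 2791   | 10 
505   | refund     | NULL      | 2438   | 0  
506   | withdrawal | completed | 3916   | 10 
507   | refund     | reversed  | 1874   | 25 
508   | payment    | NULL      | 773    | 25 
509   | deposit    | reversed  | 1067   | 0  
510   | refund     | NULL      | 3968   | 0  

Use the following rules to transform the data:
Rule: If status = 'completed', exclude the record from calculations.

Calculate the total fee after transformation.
80

Step 1: Identify records where status = 'completed'
Step 2: The excluded records sum to 35
Step 3: Original total fee = 115
Step 4: Remaining total = 115 - 35 = 80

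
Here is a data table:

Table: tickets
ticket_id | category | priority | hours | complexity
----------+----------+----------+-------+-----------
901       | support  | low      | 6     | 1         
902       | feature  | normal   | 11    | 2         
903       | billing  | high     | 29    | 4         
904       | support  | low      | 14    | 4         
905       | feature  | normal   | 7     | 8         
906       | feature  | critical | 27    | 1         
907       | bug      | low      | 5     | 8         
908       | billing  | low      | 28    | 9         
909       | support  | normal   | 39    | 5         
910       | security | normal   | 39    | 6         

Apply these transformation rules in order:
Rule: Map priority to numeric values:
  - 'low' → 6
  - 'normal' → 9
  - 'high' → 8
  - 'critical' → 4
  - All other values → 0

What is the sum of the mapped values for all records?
72

Step 1: Apply mapping to each record
Step 2: Count by status:
  'low': 4 records × 6 = 24
  'normal': 4 records × 9 = 36
  'high': 1 records × 8 = 8
  'critical': 1 records × 4 = 4
Step 3: Sum all mapped values = 72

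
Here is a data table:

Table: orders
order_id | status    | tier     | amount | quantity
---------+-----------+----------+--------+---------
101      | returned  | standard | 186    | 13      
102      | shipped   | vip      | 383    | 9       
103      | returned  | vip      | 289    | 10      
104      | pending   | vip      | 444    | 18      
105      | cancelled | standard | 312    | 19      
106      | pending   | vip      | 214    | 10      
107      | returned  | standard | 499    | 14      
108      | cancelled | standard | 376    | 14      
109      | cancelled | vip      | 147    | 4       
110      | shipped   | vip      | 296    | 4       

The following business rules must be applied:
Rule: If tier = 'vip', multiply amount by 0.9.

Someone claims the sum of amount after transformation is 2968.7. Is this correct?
Yes, the result is correct.

Step 1: Calculate the correct sum after transformation
Step 2: Apply multiplier 0.9 to records where tier = 'vip'
Step 3: Correct result = 2968.7
Step 4: Claimed result = 2968.7
Step 5: 2968.7 = 2968.7 ✓
Conclusion: The claimed result is correct.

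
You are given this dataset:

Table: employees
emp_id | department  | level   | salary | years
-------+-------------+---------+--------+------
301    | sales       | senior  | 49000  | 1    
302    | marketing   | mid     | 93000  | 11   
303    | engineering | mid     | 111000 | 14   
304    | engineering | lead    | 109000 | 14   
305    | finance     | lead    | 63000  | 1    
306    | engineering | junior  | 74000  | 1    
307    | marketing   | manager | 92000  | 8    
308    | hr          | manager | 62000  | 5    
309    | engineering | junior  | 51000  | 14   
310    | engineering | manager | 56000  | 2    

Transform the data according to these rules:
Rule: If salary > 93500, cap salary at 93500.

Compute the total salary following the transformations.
727000

Step 1: 2 records have salary > 93500
Step 2: These records originally summed to 220000
Step 3: After capping: 2 × 93500 = 187000
Step 4: Unaffected records sum: 540000
Step 5: Final sum = 187000 + 540000 = 727000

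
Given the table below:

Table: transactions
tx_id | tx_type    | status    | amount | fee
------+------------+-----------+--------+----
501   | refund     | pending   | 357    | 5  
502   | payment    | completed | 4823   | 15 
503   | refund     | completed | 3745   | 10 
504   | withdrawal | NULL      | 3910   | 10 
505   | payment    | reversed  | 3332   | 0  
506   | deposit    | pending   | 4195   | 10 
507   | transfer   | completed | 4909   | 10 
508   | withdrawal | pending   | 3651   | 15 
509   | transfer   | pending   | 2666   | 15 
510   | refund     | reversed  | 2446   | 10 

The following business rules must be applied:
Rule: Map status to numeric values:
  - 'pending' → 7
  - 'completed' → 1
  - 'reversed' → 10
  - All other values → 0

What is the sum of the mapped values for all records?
51

Step 1: Apply mapping to each record
Step 2: Count by status:
  'pending': 4 records × 7 = 28
  'completed': 3 records × 1 = 3
  'reversed': 2 records × 10 = 20
Step 3: Sum all mapped values = 51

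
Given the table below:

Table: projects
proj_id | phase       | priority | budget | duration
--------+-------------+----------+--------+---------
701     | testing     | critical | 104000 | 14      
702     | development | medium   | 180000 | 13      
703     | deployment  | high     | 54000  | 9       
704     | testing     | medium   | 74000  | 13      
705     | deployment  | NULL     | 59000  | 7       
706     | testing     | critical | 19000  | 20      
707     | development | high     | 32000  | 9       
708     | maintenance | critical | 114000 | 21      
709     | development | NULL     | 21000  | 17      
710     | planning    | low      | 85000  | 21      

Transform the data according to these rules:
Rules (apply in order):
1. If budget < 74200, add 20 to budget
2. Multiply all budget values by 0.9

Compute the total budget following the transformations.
667908.0

Step 1: Apply Rule 1 - Add 20 to records with budget < 74200
  - 6 records affected: 259000 + (6 × 20) = 259120
  - Unaffected records: 483000
  - Sum after Rule 1: 742120
Step 2: Apply Rule 2 - Multiply all by 0.9
  - 742120 × 0.9 = 667908.0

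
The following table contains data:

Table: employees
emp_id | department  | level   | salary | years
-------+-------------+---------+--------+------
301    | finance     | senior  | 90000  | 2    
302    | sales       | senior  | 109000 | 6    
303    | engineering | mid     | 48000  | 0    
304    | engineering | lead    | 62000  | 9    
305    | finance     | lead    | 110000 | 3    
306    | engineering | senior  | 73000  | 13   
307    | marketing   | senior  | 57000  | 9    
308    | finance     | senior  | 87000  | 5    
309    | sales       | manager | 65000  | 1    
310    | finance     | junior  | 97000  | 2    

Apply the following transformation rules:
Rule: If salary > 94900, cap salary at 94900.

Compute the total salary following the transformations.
766700

Step 1: 3 records have salary > 94900
Step 2: These records originally summed to 316000
Step 3: After capping: 3 × 94900 = 284700
Step 4: Unaffected records sum: 482000
Step 5: Final sum = 284700 + 482000 = 766700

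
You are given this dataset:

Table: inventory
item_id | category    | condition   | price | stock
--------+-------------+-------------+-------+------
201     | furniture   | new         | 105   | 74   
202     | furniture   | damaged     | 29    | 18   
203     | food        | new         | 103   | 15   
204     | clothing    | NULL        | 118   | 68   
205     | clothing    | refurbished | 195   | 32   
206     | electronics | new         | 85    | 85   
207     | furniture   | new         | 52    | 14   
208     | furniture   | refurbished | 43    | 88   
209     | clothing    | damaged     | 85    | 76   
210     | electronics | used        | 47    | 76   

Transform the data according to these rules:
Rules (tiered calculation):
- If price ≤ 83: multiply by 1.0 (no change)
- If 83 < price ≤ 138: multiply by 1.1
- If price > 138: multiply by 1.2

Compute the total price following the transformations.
950.6

Step 1: Tier 1 (price ≤ 83): 4 records, sum = 171 × 1.0 = 171.0
Step 2: Tier 2 (83 < price ≤ 138): 5 records, sum = 496 × 1.1 = 545.6
Step 3: Tier 3 (price > 138): 1 records, sum = 195 × 1.2 = 234.0
Step 4: Final sum = 171.0 + 545.6 + 234.0 = 950.6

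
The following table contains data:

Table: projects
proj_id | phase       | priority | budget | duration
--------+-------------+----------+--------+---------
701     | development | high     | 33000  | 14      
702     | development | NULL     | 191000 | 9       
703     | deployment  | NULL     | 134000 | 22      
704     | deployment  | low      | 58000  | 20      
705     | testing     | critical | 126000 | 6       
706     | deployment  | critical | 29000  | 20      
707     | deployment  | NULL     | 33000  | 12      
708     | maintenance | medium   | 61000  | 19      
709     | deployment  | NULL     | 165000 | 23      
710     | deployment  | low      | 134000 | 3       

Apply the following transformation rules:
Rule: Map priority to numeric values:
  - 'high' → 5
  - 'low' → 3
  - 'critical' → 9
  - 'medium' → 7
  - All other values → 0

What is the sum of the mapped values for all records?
36

Step 1: Apply mapping to each record
Step 2: Count by status:
  'high': 1 records × 5 = 5
  'low': 2 records × 3 = 6
  'critical': 2 records × 9 = 18
  'medium': 1 records × 7 = 7
Step 3: Sum all mapped values = 36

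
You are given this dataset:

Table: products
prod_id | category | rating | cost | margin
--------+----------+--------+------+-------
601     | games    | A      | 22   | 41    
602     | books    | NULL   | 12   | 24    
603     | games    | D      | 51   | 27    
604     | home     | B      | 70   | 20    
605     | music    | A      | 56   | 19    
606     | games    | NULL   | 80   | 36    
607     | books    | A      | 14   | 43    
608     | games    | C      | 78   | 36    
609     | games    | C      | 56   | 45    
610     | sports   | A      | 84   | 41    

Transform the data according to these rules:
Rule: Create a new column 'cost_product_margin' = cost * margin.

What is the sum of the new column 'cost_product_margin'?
17285

Step 1: For each record, compute cost * margin
Example calculations:
  22 * 41 = 902
  12 * 24 = 288
  51 * 27 = 1377
  ...
Step 2: Sum all derived values
Step 3: Total = 17285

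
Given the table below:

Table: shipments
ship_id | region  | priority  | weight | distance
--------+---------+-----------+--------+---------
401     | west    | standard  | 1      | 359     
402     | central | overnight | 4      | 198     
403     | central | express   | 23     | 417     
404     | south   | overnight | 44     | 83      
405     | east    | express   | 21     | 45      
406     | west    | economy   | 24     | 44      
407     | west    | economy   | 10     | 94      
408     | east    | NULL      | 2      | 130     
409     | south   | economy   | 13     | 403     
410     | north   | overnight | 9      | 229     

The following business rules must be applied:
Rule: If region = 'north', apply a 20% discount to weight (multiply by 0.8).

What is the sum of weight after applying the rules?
149.2

Step 1: Records with region = 'north' have total weight = 9
Step 2: Apply multiplier: 9 × 0.8 = 7.2
Step 3: Other records total: 142
Step 4: Final sum = 7.2 + 142 = 149.2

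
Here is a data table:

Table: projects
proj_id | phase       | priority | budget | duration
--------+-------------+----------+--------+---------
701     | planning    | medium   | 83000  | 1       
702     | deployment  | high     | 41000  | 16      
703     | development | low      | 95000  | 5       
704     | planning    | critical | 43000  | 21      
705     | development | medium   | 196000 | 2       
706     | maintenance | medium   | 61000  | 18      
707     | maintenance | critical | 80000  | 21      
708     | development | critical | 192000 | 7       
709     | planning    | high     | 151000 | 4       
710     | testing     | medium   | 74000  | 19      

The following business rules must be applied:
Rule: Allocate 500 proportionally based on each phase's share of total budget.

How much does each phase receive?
deployment: 20.18, development: 237.7, maintenance: 69.39, planning: 136.32, testing: 36.42

Step 1: Calculate total budget = 1016000
Step 2: Calculate each phase's proportion:
  deployment: 41000/1016000 = 4.04% → 20.18
  development: 483000/1016000 = 47.54% → 237.7
  maintenance: 141000/1016000 = 13.88% → 69.39
  planning: 277000/1016000 = 27.26% → 136.32
  testing: 74000/1016000 = 7.28% → 36.42
Step 3: Verify: sum of allocations ≈ 500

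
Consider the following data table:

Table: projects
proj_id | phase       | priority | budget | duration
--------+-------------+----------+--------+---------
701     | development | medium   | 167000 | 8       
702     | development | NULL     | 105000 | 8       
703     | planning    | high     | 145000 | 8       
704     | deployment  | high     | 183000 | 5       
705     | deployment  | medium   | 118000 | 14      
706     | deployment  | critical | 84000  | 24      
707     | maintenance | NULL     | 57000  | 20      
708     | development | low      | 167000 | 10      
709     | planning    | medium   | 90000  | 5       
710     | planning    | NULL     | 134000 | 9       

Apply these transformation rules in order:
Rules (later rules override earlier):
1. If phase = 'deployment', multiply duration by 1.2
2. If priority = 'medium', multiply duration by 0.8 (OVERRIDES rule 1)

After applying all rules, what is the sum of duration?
111.4

Step 1: Rule 2 takes priority for records with priority = 'medium'
  - 3 records: 27 × 0.8 = 21.6
Step 2: Rule 1 applies to remaining records with phase = 'deployment'
  - 2 records: 29 × 1.2 = 34.8
Step 3: Other records unchanged: 55
Step 4: Final sum = 21.6 + 34.8 + 55 = 111.4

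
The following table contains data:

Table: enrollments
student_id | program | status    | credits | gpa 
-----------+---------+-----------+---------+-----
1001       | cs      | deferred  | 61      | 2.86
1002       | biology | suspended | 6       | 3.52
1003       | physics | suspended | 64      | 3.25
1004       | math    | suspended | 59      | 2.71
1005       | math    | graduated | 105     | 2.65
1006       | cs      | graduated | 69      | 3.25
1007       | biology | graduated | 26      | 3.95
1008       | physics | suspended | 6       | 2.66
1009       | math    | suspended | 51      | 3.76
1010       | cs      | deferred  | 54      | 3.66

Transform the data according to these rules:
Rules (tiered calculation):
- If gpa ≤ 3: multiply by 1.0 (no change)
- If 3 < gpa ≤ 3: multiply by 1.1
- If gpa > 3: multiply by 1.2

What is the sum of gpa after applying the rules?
36.55

Step 1: Tier 1 (gpa ≤ 3): 4 records, sum = 10.88 × 1.0 = 10.88
Step 2: Tier 2 (3 < gpa ≤ 3): 0 records, sum = 0 × 1.1 = 0.0
Step 3: Tier 3 (gpa > 3): 6 records, sum = 21.39 × 1.2 = 25.67
Step 4: Final sum = 10.88 + 0.0 + 25.67 = 36.55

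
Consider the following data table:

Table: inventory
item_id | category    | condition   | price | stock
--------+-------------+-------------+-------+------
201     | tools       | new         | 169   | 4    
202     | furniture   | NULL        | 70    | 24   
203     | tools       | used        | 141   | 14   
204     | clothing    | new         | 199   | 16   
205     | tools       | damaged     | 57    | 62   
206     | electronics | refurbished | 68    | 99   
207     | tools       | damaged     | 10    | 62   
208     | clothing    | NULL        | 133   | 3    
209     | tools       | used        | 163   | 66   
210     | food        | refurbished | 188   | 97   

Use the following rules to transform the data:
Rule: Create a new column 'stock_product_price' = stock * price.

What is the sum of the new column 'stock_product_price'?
47793

Step 1: For each record, compute stock * price
Example calculations:
  4 * 169 = 676
  24 * 70 = 1680
  14 * 141 = 1974
  ...
Step 2: Sum all derived values
Step 3: Total = 47793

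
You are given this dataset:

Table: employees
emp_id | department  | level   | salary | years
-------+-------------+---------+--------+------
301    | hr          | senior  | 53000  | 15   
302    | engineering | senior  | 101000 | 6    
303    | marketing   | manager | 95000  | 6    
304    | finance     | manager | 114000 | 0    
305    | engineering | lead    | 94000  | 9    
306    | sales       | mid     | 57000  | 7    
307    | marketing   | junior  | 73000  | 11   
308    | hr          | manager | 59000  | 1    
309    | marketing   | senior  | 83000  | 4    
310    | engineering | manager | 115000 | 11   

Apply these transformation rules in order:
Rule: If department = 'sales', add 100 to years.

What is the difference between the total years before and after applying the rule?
100

Step 1: Original sum of years = 70
Step 2: 1 records have department = 'sales'
Step 3: Each affected record changes by 100
Step 4: Total change = 1 × 100 = 100
Step 5: New sum = 70 + 100 = 170
Step 6: Difference = |170 - 70| = 100
        (Sum increased by 100)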